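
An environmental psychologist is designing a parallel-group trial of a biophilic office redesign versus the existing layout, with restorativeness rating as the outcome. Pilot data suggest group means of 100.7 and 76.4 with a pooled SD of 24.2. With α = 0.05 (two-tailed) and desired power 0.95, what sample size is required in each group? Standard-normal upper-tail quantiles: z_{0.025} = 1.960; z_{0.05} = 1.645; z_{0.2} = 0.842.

Cohen's d = |M₁ − M₂| / SD_pooled = |100.7 − 76.4| / 24.2 = 24.3 / 24.2 = 1.004.
For two independent groups with equal n: n = 2·((z_{α/2} + z_β) / d)².
z_{α/2} + z_β = 1.960 + 1.645 = 3.605.
n = 2 × (3.605 / 1.004)² = 2 × 3.591² = 2 × 12.89 = 25.8.
Round up to the next whole participant.

n = 26 per group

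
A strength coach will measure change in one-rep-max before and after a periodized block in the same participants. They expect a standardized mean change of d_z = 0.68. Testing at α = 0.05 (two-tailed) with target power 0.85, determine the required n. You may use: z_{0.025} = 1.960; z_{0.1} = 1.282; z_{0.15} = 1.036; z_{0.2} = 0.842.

n = 20 pairs

For a paired (one-sample on differences) test: n = ((z_{α/2} + z_β) / d)².
z_{α/2} + z_β = 1.960 + 1.036 = 2.996.
n = (2.996 / 0.68)² = 4.406² = 19.41.
Round up.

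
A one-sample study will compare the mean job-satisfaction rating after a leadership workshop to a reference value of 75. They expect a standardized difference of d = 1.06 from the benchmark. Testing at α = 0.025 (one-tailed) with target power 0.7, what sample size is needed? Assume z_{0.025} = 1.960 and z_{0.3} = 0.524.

n = 6

For a one-sample test: n = ((z_{α} + z_β) / d)².
z_{α} + z_β = 1.960 + 0.524 = 2.484.
n = (2.484 / 1.06)² = 2.343² = 5.49.
Round up.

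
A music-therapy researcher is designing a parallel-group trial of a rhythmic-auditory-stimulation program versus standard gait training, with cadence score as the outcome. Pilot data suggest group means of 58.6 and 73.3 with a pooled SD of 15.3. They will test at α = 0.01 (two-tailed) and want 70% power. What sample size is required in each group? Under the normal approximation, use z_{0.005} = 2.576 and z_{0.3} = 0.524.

Cohen's d = |M₁ − M₂| / SD_pooled = |58.6 − 73.3| / 15.3 = 14.7 / 15.3 = 0.961.
For two independent groups with equal n: n = 2·((z_{α/2} + z_β) / d)².
z_{α/2} + z_β = 2.576 + 0.524 = 3.100.
n = 2 × (3.100 / 0.961)² = 2 × 3.226² = 2 × 10.41 = 20.8.
Round up to the next whole participant.

n = 21 per group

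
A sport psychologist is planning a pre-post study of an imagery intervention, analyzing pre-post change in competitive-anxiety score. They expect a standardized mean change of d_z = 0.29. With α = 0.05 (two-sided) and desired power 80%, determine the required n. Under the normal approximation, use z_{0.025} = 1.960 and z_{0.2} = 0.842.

n = 94 pairs

For a paired (one-sample on differences) test: n = ((z_{α/2} + z_β) / d)².
z_{α/2} + z_β = 1.960 + 0.842 = 2.802.
n = (2.802 / 0.29)² = 9.662² = 93.36.
Round up.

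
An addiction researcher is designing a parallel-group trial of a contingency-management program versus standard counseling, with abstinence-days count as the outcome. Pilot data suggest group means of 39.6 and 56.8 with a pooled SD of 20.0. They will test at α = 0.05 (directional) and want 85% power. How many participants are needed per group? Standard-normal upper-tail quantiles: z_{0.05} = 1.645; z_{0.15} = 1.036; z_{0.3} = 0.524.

n = 20 per group

Cohen's d = |M₁ − M₂| / SD_pooled = |39.6 − 56.8| / 20.0 = 17.2 / 20.0 = 0.860.
For two independent groups with equal n: n = 2·((z_{α} + z_β) / d)².
z_{α} + z_β = 1.645 + 1.036 = 2.681.
n = 2 × (2.681 / 0.860)² = 2 × 3.117² = 2 × 9.72 = 19.4.
Round up to the next whole participant.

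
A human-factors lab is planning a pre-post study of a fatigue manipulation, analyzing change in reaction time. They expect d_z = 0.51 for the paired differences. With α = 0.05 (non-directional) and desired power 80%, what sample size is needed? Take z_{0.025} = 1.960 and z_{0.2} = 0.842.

n = 31 pairs

For a paired (one-sample on differences) test: n = ((z_{α/2} + z_β) / d)².
z_{α/2} + z_β = 1.960 + 0.842 = 2.802.
n = (2.802 / 0.51)² = 5.494² = 30.19.
Round up.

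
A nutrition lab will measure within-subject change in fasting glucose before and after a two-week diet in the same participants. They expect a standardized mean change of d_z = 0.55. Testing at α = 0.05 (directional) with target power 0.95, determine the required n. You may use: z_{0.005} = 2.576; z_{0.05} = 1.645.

n = 36 pairs

For a paired (one-sample on differences) test: n = ((z_{α} + z_β) / d)².
z_{α} + z_β = 1.645 + 1.645 = 3.290.
n = (3.290 / 0.55)² = 5.982² = 35.78.
Round up.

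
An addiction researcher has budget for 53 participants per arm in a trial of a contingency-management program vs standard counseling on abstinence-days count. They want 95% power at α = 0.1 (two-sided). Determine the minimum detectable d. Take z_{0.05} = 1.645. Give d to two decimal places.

d_min ≈ 0.64

For two independent groups of n = 53 each: d_min = (z_{α/2} + z_β)·√(2/n).
z-sum = 1.645 + 1.645 = 3.290.
d_min = 3.290 × √(2/53) = 3.290 × 0.1943 = 0.639.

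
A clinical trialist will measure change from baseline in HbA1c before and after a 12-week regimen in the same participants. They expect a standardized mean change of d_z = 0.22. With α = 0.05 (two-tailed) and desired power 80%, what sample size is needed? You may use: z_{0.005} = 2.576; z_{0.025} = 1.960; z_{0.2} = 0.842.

n = 163 pairs

For a paired (one-sample on differences) test: n = ((z_{α/2} + z_β) / d)².
z_{α/2} + z_β = 1.960 + 0.842 = 2.802.
n = (2.802 / 0.22)² = 12.736² = 162.21.
Round up.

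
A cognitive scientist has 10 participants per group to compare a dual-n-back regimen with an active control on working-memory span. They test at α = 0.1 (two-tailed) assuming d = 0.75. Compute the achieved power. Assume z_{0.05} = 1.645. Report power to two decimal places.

For two equal groups, power = Φ(d·√(n/2) − z_{α/2}).
d·√(n/2) = 0.75 × √(10/2) = 0.75 × 2.236 = 1.677.
z_β = 1.677 − 1.645 = 0.032.
Power = Φ(0.032) = 0.513.

power ≈ 0.51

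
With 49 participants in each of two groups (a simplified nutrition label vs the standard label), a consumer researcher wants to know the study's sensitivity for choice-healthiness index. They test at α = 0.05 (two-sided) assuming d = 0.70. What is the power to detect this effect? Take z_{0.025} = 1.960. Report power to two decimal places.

power ≈ 0.93

For two equal groups, power = Φ(d·√(n/2) − z_{α/2}).
d·√(n/2) = 0.70 × √(49/2) = 0.70 × 4.950 = 3.465.
z_β = 3.465 − 1.960 = 1.505.
Power = Φ(1.505) = 0.934.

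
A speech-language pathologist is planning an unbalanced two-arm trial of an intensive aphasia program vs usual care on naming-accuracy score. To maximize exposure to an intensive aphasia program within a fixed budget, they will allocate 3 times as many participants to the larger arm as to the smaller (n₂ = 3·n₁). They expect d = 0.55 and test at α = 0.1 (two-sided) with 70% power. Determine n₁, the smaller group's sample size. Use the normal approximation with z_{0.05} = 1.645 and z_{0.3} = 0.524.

With allocation ratio k = n₂/n₁ = 3, Var(x̄₁−x̄₂) = σ²(1/n₁ + 1/(k·n₁)) = σ²·(k+1)/(k·n₁).
So n₁ = (1 + 1/k)·((z_{α/2} + z_β)/d)² = 1.333 × (2.169/0.55)².
n₁ = 1.333 × 15.55 = 20.7.
Round up: n₁ = 21, giving n₂ = 3 × 21 = 63.

n₁ = 21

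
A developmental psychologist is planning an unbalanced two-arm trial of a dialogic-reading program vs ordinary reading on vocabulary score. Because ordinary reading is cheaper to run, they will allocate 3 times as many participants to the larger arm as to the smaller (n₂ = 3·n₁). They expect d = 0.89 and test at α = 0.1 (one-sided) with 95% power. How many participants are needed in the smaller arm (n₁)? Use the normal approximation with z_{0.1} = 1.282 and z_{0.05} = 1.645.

n₁ = 15

With allocation ratio k = n₂/n₁ = 3, Var(x̄₁−x̄₂) = σ²(1/n₁ + 1/(k·n₁)) = σ²·(k+1)/(k·n₁).
So n₁ = (1 + 1/k)·((z_{α} + z_β)/d)² = 1.333 × (2.927/0.89)².
n₁ = 1.333 × 10.82 = 14.4.
Round up: n₁ = 15, giving n₂ = 3 × 15 = 45.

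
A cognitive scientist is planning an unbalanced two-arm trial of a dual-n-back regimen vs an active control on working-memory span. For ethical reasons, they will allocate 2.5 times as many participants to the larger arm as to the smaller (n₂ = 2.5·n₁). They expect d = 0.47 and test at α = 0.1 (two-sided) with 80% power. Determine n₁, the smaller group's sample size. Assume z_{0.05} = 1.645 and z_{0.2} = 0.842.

With allocation ratio k = n₂/n₁ = 2.5, Var(x̄₁−x̄₂) = σ²(1/n₁ + 1/(k·n₁)) = σ²·(k+1)/(k·n₁).
So n₁ = (1 + 1/k)·((z_{α/2} + z_β)/d)² = 1.400 × (2.487/0.47)².
n₁ = 1.400 × 28.00 = 39.2.
Round up: n₁ = 40, giving n₂ = 2.5 × 40 = 100.

n₁ = 40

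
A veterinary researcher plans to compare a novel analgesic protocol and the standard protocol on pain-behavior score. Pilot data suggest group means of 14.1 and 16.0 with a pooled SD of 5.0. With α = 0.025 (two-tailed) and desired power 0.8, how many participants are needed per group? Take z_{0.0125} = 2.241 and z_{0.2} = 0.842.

Cohen's d = |M₁ − M₂| / SD_pooled = |14.1 − 16.0| / 5.0 = 1.9 / 5.0 = 0.380.
For two independent groups with equal n: n = 2·((z_{α/2} + z_β) / d)².
z_{α/2} + z_β = 2.241 + 0.842 = 3.083.
n = 2 × (3.083 / 0.380)² = 2 × 8.113² = 2 × 65.82 = 131.6.
Round up to the next whole participant.

n = 132 per group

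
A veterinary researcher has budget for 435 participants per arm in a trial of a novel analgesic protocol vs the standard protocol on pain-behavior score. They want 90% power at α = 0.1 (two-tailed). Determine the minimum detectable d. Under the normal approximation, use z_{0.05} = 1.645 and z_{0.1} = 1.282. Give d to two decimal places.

d_min ≈ 0.20

For two independent groups of n = 435 each: d_min = (z_{α/2} + z_β)·√(2/n).
z-sum = 1.645 + 1.282 = 2.927.
d_min = 2.927 × √(2/435) = 2.927 × 0.0678 = 0.198.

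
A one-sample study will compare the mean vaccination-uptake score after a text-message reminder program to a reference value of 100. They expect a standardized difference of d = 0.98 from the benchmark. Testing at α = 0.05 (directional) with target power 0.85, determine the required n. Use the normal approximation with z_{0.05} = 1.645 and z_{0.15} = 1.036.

n = 8

For a one-sample test: n = ((z_{α} + z_β) / d)².
z_{α} + z_β = 1.645 + 1.036 = 2.681.
n = (2.681 / 0.98)² = 2.736² = 7.48.
Round up.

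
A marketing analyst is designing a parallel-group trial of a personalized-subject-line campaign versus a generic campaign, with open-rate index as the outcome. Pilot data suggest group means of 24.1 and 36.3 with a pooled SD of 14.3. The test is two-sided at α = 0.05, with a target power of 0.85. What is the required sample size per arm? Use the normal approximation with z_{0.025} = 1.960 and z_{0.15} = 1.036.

Cohen's d = |M₁ − M₂| / SD_pooled = |24.1 − 36.3| / 14.3 = 12.2 / 14.3 = 0.853.
For two independent groups with equal n: n = 2·((z_{α/2} + z_β) / d)².
z_{α/2} + z_β = 1.960 + 1.036 = 2.996.
n = 2 × (2.996 / 0.853)² = 2 × 3.512² = 2 × 12.34 = 24.7.
Round up to the next whole participant.

n = 25 per group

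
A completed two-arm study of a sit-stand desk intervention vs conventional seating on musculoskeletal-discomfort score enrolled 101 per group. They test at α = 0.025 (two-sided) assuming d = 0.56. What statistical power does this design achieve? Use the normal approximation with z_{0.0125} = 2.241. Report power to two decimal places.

power ≈ 0.96

For two equal groups, power = Φ(d·√(n/2) − z_{α/2}).
d·√(n/2) = 0.56 × √(101/2) = 0.56 × 7.106 = 3.980.
z_β = 3.980 − 2.241 = 1.739.
Power = Φ(1.739) = 0.959.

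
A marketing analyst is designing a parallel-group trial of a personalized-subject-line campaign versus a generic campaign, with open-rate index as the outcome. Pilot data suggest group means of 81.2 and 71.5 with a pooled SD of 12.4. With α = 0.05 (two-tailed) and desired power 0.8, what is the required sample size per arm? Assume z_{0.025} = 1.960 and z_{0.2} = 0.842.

n = 26 per group

Cohen's d = |M₁ − M₂| / SD_pooled = |81.2 − 71.5| / 12.4 = 9.7 / 12.4 = 0.782.
For two independent groups with equal n: n = 2·((z_{α/2} + z_β) / d)².
z_{α/2} + z_β = 1.960 + 0.842 = 2.802.
n = 2 × (2.802 / 0.782)² = 2 × 3.583² = 2 × 12.84 = 25.7.
Round up to the next whole participant.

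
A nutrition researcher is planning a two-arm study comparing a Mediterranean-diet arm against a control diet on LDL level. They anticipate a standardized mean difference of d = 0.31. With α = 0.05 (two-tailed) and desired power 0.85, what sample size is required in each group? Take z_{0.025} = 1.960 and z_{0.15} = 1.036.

For two independent groups with equal n: n = 2·((z_{α/2} + z_β) / d)².
z_{α/2} + z_β = 1.960 + 1.036 = 2.996.
n = 2 × (2.996 / 0.31)² = 2 × 9.665² = 2 × 93.40 = 186.8.
Round up to the next whole participant.

n = 187 per group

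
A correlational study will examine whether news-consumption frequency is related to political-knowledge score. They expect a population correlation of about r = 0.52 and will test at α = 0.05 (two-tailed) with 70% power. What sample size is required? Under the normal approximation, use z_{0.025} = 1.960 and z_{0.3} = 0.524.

n = 22

Fisher's z: C = ½·ln((1+r)/(1−r)) = ½·ln(3.1667) = 0.5763.
n = ((z_{α/2} + z_β)/C)² + 3.
(1.960 + 0.524) / 0.5763 = 2.484 / 0.5763 = 4.310.
n = 4.310² + 3 = 18.58 + 3 = 21.6.
Round up.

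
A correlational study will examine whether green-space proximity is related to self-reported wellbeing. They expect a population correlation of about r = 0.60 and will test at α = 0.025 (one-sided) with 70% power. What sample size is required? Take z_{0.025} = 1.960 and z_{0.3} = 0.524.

Fisher's z: C = ½·ln((1+r)/(1−r)) = ½·ln(4.0000) = 0.6931.
n = ((z_{α} + z_β)/C)² + 3.
(1.960 + 0.524) / 0.6931 = 2.484 / 0.6931 = 3.584.
n = 3.584² + 3 = 12.84 + 3 = 15.8.
Round up.

n = 16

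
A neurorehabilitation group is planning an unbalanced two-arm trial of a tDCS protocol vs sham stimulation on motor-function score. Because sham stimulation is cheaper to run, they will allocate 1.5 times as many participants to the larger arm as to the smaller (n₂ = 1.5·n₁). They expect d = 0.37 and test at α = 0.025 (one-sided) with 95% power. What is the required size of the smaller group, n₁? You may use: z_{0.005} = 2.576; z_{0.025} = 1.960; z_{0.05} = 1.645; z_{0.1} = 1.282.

n₁ = 159

With allocation ratio k = n₂/n₁ = 1.5, Var(x̄₁−x̄₂) = σ²(1/n₁ + 1/(k·n₁)) = σ²·(k+1)/(k·n₁).
So n₁ = (1 + 1/k)·((z_{α} + z_β)/d)² = 1.667 × (3.605/0.37)².
n₁ = 1.667 × 94.93 = 158.2.
Round up: n₁ = 159, giving n₂ = ⌈1.5 × 159⌉ = ⌈238.5⌉ = 239.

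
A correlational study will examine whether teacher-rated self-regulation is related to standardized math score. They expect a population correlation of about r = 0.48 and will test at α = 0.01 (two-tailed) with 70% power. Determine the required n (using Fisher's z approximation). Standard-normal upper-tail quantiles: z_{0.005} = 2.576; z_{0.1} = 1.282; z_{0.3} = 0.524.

Fisher's z: C = ½·ln((1+r)/(1−r)) = ½·ln(2.8462) = 0.5230.
n = ((z_{α/2} + z_β)/C)² + 3.
(2.576 + 0.524) / 0.5230 = 3.100 / 0.5230 = 5.927.
n = 5.927² + 3 = 35.13 + 3 = 38.1.
Round up.

n = 39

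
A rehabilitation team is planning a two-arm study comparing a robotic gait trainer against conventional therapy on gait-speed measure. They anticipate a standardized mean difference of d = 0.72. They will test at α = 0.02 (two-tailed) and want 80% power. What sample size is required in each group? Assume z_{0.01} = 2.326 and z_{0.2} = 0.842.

For two independent groups with equal n: n = 2·((z_{α/2} + z_β) / d)².
z_{α/2} + z_β = 2.326 + 0.842 = 3.168.
n = 2 × (3.168 / 0.72)² = 2 × 4.400² = 2 × 19.36 = 38.7.
Round up to the next whole participant.

n = 39 per group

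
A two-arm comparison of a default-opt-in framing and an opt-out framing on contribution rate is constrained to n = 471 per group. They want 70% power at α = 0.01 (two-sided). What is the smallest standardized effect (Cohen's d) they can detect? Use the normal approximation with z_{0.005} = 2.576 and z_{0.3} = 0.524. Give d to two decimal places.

For two independent groups of n = 471 each: d_min = (z_{α/2} + z_β)·√(2/n).
z-sum = 2.576 + 0.524 = 3.100.
d_min = 3.100 × √(2/471) = 3.100 × 0.0652 = 0.202.

d_min ≈ 0.20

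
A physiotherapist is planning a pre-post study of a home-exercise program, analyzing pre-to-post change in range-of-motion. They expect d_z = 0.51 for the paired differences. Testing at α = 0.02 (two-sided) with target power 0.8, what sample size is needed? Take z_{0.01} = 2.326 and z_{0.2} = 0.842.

For a paired (one-sample on differences) test: n = ((z_{α/2} + z_β) / d)².
z_{α/2} + z_β = 2.326 + 0.842 = 3.168.
n = (3.168 / 0.51)² = 6.212² = 38.59.
Round up.

n = 39 pairs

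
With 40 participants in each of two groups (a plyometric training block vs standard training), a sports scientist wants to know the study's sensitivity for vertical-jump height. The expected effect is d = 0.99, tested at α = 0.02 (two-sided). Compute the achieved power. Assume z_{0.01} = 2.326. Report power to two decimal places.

For two equal groups, power = Φ(d·√(n/2) − z_{α/2}).
d·√(n/2) = 0.99 × √(40/2) = 0.99 × 4.472 = 4.427.
z_β = 4.427 − 2.326 = 2.101.
Power = Φ(2.101) = 0.982.

power ≈ 0.98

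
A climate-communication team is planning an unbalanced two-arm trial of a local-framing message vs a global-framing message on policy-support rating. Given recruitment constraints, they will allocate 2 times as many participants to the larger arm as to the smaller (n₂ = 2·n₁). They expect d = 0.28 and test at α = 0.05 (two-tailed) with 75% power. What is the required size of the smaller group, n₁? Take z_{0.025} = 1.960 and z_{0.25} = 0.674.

n₁ = 133

With allocation ratio k = n₂/n₁ = 2, Var(x̄₁−x̄₂) = σ²(1/n₁ + 1/(k·n₁)) = σ²·(k+1)/(k·n₁).
So n₁ = (1 + 1/k)·((z_{α/2} + z_β)/d)² = 1.500 × (2.634/0.28)².
n₁ = 1.500 × 88.49 = 132.7.
Round up: n₁ = 133, giving n₂ = 2 × 133 = 266.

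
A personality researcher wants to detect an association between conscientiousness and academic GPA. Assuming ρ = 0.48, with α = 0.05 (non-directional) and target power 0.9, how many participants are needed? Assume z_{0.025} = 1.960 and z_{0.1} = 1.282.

Fisher's z: C = ½·ln((1+r)/(1−r)) = ½·ln(2.8462) = 0.5230.
n = ((z_{α/2} + z_β)/C)² + 3.
(1.960 + 1.282) / 0.5230 = 3.242 / 0.5230 = 6.199.
n = 6.199² + 3 = 38.43 + 3 = 41.4.
Round up.

n = 42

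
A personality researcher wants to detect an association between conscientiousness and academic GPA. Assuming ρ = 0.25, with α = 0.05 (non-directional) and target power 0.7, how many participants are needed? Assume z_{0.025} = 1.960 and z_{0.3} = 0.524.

n = 98

Fisher's z: C = ½·ln((1+r)/(1−r)) = ½·ln(1.6667) = 0.2554.
n = ((z_{α/2} + z_β)/C)² + 3.
(1.960 + 0.524) / 0.2554 = 2.484 / 0.2554 = 9.726.
n = 9.726² + 3 = 94.59 + 3 = 97.6.
Round up.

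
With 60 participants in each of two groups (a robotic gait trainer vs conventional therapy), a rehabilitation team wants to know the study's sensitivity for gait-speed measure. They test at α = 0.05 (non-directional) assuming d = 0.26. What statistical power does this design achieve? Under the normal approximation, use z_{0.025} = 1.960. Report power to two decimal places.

For two equal groups, power = Φ(d·√(n/2) − z_{α/2}).
d·√(n/2) = 0.26 × √(60/2) = 0.26 × 5.477 = 1.424.
z_β = 1.424 − 1.960 = -0.536.
Power = Φ(-0.536) = 0.296.

power ≈ 0.30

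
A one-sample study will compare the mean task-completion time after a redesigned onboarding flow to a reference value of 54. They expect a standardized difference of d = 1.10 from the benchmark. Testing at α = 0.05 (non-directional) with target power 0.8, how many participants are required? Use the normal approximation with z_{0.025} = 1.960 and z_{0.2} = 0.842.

For a one-sample test: n = ((z_{α/2} + z_β) / d)².
z_{α/2} + z_β = 1.960 + 0.842 = 2.802.
n = (2.802 / 1.10)² = 2.547² = 6.49.
Round up.

n = 7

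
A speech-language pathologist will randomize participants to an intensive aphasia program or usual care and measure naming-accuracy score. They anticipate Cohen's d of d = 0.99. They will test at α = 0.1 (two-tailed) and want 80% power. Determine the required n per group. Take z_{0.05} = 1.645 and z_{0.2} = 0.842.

n = 13 per group

For two independent groups with equal n: n = 2·((z_{α/2} + z_β) / d)².
z_{α/2} + z_β = 1.645 + 0.842 = 2.487.
n = 2 × (2.487 / 0.99)² = 2 × 2.512² = 2 × 6.31 = 12.6.
Round up to the next whole participant.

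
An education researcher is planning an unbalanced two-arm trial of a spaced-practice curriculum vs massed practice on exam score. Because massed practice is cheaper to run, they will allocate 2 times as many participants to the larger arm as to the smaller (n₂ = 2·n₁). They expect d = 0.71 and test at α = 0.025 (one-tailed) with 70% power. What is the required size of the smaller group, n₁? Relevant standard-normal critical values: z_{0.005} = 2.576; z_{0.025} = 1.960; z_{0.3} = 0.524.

With allocation ratio k = n₂/n₁ = 2, Var(x̄₁−x̄₂) = σ²(1/n₁ + 1/(k·n₁)) = σ²·(k+1)/(k·n₁).
So n₁ = (1 + 1/k)·((z_{α} + z_β)/d)² = 1.500 × (2.484/0.71)².
n₁ = 1.500 × 12.24 = 18.4.
Round up: n₁ = 19, giving n₂ = 2 × 19 = 38.

n₁ = 19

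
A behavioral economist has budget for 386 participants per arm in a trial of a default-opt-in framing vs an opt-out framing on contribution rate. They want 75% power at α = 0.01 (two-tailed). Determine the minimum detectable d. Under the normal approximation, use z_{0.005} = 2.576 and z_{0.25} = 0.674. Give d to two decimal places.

For two independent groups of n = 386 each: d_min = (z_{α/2} + z_β)·√(2/n).
z-sum = 2.576 + 0.674 = 3.250.
d_min = 3.250 × √(2/386) = 3.250 × 0.0720 = 0.234.

d_min ≈ 0.23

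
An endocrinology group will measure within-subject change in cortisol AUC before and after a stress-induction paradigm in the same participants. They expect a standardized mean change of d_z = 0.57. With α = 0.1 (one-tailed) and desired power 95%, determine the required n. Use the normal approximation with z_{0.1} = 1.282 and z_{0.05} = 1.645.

For a paired (one-sample on differences) test: n = ((z_{α} + z_β) / d)².
z_{α} + z_β = 1.282 + 1.645 = 2.927.
n = (2.927 / 0.57)² = 5.135² = 26.37.
Round up.

n = 27 pairs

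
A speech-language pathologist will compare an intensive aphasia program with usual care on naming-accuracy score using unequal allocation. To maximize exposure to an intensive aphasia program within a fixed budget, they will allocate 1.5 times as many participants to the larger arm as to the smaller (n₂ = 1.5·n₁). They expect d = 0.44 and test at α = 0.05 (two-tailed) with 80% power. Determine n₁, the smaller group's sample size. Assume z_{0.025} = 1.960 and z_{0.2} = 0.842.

n₁ = 68

With allocation ratio k = n₂/n₁ = 1.5, Var(x̄₁−x̄₂) = σ²(1/n₁ + 1/(k·n₁)) = σ²·(k+1)/(k·n₁).
So n₁ = (1 + 1/k)·((z_{α/2} + z_β)/d)² = 1.667 × (2.802/0.44)².
n₁ = 1.667 × 40.55 = 67.6.
Round up: n₁ = 68, giving n₂ = 1.5 × 68 = 102.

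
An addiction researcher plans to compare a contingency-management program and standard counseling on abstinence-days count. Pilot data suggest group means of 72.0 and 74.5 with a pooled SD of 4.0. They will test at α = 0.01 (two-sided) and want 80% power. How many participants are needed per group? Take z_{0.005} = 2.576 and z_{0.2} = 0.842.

n = 60 per group

Cohen's d = |M₁ − M₂| / SD_pooled = |72.0 − 74.5| / 4.0 = 2.5 / 4.0 = 0.625.
For two independent groups with equal n: n = 2·((z_{α/2} + z_β) / d)².
z_{α/2} + z_β = 2.576 + 0.842 = 3.418.
n = 2 × (3.418 / 0.625)² = 2 × 5.469² = 2 × 29.91 = 59.8.
Round up to the next whole participant.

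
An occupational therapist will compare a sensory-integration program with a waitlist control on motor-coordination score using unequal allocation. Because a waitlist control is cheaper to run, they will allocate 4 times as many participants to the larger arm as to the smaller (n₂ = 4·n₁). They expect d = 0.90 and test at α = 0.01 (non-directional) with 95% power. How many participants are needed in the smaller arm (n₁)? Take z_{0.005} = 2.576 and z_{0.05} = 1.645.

n₁ = 28

With allocation ratio k = n₂/n₁ = 4, Var(x̄₁−x̄₂) = σ²(1/n₁ + 1/(k·n₁)) = σ²·(k+1)/(k·n₁).
So n₁ = (1 + 1/k)·((z_{α/2} + z_β)/d)² = 1.250 × (4.221/0.90)².
n₁ = 1.250 × 22.00 = 27.5.
Round up: n₁ = 28, giving n₂ = 4 × 28 = 112.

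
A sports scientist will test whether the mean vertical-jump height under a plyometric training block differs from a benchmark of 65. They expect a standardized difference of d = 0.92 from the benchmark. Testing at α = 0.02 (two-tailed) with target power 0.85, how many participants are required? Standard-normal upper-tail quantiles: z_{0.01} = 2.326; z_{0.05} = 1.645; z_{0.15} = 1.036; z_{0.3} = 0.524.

For a one-sample test: n = ((z_{α/2} + z_β) / d)².
z_{α/2} + z_β = 2.326 + 1.036 = 3.362.
n = (3.362 / 0.92)² = 3.654² = 13.35.
Round up.

n = 14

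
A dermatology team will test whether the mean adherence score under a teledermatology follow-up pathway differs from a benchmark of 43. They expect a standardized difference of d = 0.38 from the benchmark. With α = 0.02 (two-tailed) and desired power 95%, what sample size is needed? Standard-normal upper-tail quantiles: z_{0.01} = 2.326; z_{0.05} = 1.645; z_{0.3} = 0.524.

For a one-sample test: n = ((z_{α/2} + z_β) / d)².
z_{α/2} + z_β = 2.326 + 1.645 = 3.971.
n = (3.971 / 0.38)² = 10.450² = 109.20.
Round up.

n = 110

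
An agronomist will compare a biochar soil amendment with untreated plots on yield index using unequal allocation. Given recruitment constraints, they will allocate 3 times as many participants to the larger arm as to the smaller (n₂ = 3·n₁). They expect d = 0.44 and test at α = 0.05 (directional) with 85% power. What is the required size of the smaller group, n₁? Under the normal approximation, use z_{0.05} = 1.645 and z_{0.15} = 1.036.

With allocation ratio k = n₂/n₁ = 3, Var(x̄₁−x̄₂) = σ²(1/n₁ + 1/(k·n₁)) = σ²·(k+1)/(k·n₁).
So n₁ = (1 + 1/k)·((z_{α} + z_β)/d)² = 1.333 × (2.681/0.44)².
n₁ = 1.333 × 37.13 = 49.5.
Round up: n₁ = 50, giving n₂ = 3 × 50 = 150.

n₁ = 50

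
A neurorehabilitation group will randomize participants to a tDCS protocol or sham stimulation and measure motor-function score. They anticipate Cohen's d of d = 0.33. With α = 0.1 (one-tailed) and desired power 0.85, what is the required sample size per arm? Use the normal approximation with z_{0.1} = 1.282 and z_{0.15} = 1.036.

For two independent groups with equal n: n = 2·((z_{α} + z_β) / d)².
z_{α} + z_β = 1.282 + 1.036 = 2.318.
n = 2 × (2.318 / 0.33)² = 2 × 7.024² = 2 × 49.34 = 98.7.
Round up to the next whole participant.

n = 99 per group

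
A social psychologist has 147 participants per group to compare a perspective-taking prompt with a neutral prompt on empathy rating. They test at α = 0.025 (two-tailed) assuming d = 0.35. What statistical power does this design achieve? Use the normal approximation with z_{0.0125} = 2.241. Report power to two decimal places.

power ≈ 0.78

For two equal groups, power = Φ(d·√(n/2) − z_{α/2}).
d·√(n/2) = 0.35 × √(147/2) = 0.35 × 8.573 = 3.001.
z_β = 3.001 − 2.241 = 0.760.
Power = Φ(0.760) = 0.776.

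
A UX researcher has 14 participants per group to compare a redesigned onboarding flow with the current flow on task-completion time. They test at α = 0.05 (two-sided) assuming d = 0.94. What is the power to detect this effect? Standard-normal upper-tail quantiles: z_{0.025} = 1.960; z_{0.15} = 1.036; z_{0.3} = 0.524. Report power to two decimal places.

For two equal groups, power = Φ(d·√(n/2) − z_{α/2}).
d·√(n/2) = 0.94 × √(14/2) = 0.94 × 2.646 = 2.487.
z_β = 2.487 − 1.960 = 0.527.
Power = Φ(0.527) = 0.701.

power ≈ 0.70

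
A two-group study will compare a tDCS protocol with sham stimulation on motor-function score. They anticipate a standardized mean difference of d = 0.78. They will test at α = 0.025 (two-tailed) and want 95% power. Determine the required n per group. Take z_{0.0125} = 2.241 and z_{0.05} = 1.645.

n = 50 per group

For two independent groups with equal n: n = 2·((z_{α/2} + z_β) / d)².
z_{α/2} + z_β = 2.241 + 1.645 = 3.886.
n = 2 × (3.886 / 0.78)² = 2 × 4.982² = 2 × 24.82 = 49.6.
Round up to the next whole participant.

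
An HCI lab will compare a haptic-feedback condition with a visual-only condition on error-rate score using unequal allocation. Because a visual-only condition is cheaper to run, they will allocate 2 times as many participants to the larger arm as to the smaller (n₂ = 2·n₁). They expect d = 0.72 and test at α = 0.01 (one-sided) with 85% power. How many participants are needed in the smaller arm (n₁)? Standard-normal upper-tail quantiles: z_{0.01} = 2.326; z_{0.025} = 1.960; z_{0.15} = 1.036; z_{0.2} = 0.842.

n₁ = 33

With allocation ratio k = n₂/n₁ = 2, Var(x̄₁−x̄₂) = σ²(1/n₁ + 1/(k·n₁)) = σ²·(k+1)/(k·n₁).
So n₁ = (1 + 1/k)·((z_{α} + z_β)/d)² = 1.500 × (3.362/0.72)².
n₁ = 1.500 × 21.80 = 32.7.
Round up: n₁ = 33, giving n₂ = 2 × 33 = 66.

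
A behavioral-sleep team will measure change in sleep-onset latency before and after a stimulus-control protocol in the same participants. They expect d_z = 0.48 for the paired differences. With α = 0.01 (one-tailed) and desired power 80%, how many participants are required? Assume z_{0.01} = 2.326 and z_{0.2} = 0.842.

For a paired (one-sample on differences) test: n = ((z_{α} + z_β) / d)².
z_{α} + z_β = 2.326 + 0.842 = 3.168.
n = (3.168 / 0.48)² = 6.600² = 43.56.
Round up.

n = 44 pairs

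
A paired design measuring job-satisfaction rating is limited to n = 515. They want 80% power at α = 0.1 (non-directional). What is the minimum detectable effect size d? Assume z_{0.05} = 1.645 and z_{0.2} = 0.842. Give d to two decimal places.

For a single sample (or paired design) of n = 515: d_min = (z_{α/2} + z_β)/√n.
z-sum = 1.645 + 0.842 = 2.487.
d_min = 2.487 / √515 = 2.487 / 22.694 = 0.110.

d_min ≈ 0.11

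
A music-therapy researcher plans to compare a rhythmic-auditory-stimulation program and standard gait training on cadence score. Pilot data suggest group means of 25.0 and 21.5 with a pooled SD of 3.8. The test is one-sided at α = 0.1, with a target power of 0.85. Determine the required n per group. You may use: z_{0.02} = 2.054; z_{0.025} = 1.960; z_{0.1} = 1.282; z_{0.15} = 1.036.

n = 13 per group

Cohen's d = |M₁ − M₂| / SD_pooled = |25.0 − 21.5| / 3.8 = 3.5 / 3.8 = 0.921.
For two independent groups with equal n: n = 2·((z_{α} + z_β) / d)².
z_{α} + z_β = 1.282 + 1.036 = 2.318.
n = 2 × (2.318 / 0.921)² = 2 × 2.517² = 2 × 6.33 = 12.7.
Round up to the next whole participant.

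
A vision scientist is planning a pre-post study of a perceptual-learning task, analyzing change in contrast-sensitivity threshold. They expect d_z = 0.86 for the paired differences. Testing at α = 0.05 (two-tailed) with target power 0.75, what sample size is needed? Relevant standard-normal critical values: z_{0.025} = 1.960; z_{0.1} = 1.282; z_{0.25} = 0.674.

For a paired (one-sample on differences) test: n = ((z_{α/2} + z_β) / d)².
z_{α/2} + z_β = 1.960 + 0.674 = 2.634.
n = (2.634 / 0.86)² = 3.063² = 9.38.
Round up.

n = 10 pairs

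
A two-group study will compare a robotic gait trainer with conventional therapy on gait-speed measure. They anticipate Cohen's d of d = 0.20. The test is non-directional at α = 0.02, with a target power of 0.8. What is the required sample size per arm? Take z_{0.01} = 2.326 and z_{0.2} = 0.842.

For two independent groups with equal n: n = 2·((z_{α/2} + z_β) / d)².
z_{α/2} + z_β = 2.326 + 0.842 = 3.168.
n = 2 × (3.168 / 0.20)² = 2 × 15.840² = 2 × 250.91 = 501.8.
Round up to the next whole participant.

n = 502 per group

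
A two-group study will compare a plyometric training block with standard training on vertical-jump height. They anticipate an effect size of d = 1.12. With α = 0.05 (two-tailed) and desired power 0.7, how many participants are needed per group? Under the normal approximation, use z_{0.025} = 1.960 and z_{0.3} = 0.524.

For two independent groups with equal n: n = 2·((z_{α/2} + z_β) / d)².
z_{α/2} + z_β = 1.960 + 0.524 = 2.484.
n = 2 × (2.484 / 1.12)² = 2 × 2.218² = 2 × 4.92 = 9.8.
Round up to the next whole participant.

n = 10 per group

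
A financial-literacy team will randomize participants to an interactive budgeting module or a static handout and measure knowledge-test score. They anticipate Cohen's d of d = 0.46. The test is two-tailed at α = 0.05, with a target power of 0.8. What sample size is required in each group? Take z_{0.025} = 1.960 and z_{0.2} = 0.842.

For two independent groups with equal n: n = 2·((z_{α/2} + z_β) / d)².
z_{α/2} + z_β = 1.960 + 0.842 = 2.802.
n = 2 × (2.802 / 0.46)² = 2 × 6.091² = 2 × 37.10 = 74.2.
Round up to the next whole participant.

n = 75 per group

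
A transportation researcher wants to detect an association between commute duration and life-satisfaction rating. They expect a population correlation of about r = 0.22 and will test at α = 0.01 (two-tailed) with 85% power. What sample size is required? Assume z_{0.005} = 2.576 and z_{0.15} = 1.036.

Fisher's z: C = ½·ln((1+r)/(1−r)) = ½·ln(1.5641) = 0.2237.
n = ((z_{α/2} + z_β)/C)² + 3.
(2.576 + 1.036) / 0.2237 = 3.612 / 0.2237 = 16.147.
n = 16.147² + 3 = 260.71 + 3 = 263.7.
Round up.

n = 264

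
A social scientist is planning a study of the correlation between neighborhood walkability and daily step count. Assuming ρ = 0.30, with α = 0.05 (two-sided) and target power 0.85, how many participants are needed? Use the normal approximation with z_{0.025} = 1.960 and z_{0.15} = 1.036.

Fisher's z: C = ½·ln((1+r)/(1−r)) = ½·ln(1.8571) = 0.3095.
n = ((z_{α/2} + z_β)/C)² + 3.
(1.960 + 1.036) / 0.3095 = 2.996 / 0.3095 = 9.680.
n = 9.680² + 3 = 93.70 + 3 = 96.7.
Round up.

n = 97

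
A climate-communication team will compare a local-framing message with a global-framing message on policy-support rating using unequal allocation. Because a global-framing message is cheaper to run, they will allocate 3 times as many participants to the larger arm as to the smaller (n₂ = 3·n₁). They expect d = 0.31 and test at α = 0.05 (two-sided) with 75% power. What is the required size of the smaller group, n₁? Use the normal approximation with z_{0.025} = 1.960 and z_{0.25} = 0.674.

With allocation ratio k = n₂/n₁ = 3, Var(x̄₁−x̄₂) = σ²(1/n₁ + 1/(k·n₁)) = σ²·(k+1)/(k·n₁).
So n₁ = (1 + 1/k)·((z_{α/2} + z_β)/d)² = 1.333 × (2.634/0.31)².
n₁ = 1.333 × 72.20 = 96.3.
Round up: n₁ = 97, giving n₂ = 3 × 97 = 291.

n₁ = 97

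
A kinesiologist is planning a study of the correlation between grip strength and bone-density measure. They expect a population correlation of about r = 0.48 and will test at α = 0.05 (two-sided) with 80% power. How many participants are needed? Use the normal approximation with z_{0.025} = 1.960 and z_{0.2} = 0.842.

n = 32

Fisher's z: C = ½·ln((1+r)/(1−r)) = ½·ln(2.8462) = 0.5230.
n = ((z_{α/2} + z_β)/C)² + 3.
(1.960 + 0.842) / 0.5230 = 2.802 / 0.5230 = 5.358.
n = 5.358² + 3 = 28.70 + 3 = 31.7.
Round up.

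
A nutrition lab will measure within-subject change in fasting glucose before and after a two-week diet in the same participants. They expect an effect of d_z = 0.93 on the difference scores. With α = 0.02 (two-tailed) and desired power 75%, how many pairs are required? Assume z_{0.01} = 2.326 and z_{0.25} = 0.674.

For a paired (one-sample on differences) test: n = ((z_{α/2} + z_β) / d)².
z_{α/2} + z_β = 2.326 + 0.674 = 3.000.
n = (3.000 / 0.93)² = 3.226² = 10.41.
Round up.

n = 11 pairs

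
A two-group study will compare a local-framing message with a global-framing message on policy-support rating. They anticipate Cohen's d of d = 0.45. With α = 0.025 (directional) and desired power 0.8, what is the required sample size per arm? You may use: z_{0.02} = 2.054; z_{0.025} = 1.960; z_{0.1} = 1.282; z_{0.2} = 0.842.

For two independent groups with equal n: n = 2·((z_{α} + z_β) / d)².
z_{α} + z_β = 1.960 + 0.842 = 2.802.
n = 2 × (2.802 / 0.45)² = 2 × 6.227² = 2 × 38.77 = 77.5.
Round up to the next whole participant.

n = 78 per group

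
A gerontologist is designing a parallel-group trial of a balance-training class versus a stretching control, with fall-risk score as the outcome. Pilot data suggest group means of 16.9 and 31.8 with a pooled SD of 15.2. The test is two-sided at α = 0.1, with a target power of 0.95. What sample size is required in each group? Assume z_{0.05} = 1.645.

n = 23 per group

Cohen's d = |M₁ − M₂| / SD_pooled = |16.9 − 31.8| / 15.2 = 14.9 / 15.2 = 0.980.
For two independent groups with equal n: n = 2·((z_{α/2} + z_β) / d)².
z_{α/2} + z_β = 1.645 + 1.645 = 3.290.
n = 2 × (3.290 / 0.980)² = 2 × 3.357² = 2 × 11.27 = 22.5.
Round up to the next whole participant.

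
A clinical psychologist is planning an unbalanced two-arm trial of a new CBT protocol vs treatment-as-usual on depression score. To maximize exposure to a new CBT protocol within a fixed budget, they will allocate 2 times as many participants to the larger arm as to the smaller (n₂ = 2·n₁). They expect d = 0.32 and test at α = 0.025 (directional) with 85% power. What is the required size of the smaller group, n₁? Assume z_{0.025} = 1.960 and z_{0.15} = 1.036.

n₁ = 132

With allocation ratio k = n₂/n₁ = 2, Var(x̄₁−x̄₂) = σ²(1/n₁ + 1/(k·n₁)) = σ²·(k+1)/(k·n₁).
So n₁ = (1 + 1/k)·((z_{α} + z_β)/d)² = 1.500 × (2.996/0.32)².
n₁ = 1.500 × 87.66 = 131.5.
Round up: n₁ = 132, giving n₂ = 2 × 132 = 264.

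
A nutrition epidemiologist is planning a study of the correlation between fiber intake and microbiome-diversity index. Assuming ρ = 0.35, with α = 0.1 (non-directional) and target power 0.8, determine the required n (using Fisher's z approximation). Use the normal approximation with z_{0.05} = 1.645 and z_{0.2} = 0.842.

Fisher's z: C = ½·ln((1+r)/(1−r)) = ½·ln(2.0769) = 0.3654.
n = ((z_{α/2} + z_β)/C)² + 3.
(1.645 + 0.842) / 0.3654 = 2.487 / 0.3654 = 6.806.
n = 6.806² + 3 = 46.32 + 3 = 49.3.
Round up.

n = 50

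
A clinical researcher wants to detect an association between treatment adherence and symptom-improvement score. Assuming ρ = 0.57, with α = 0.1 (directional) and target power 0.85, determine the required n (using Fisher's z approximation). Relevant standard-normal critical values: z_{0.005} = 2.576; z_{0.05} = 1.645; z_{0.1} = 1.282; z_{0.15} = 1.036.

n = 16

Fisher's z: C = ½·ln((1+r)/(1−r)) = ½·ln(3.6512) = 0.6475.
n = ((z_{α} + z_β)/C)² + 3.
(1.282 + 1.036) / 0.6475 = 2.318 / 0.6475 = 3.580.
n = 3.580² + 3 = 12.82 + 3 = 15.8.
Round up.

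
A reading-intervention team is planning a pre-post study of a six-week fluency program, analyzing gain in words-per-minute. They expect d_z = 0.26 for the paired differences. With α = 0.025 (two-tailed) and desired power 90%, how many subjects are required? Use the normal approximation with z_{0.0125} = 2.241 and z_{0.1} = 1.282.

For a paired (one-sample on differences) test: n = ((z_{α/2} + z_β) / d)².
z_{α/2} + z_β = 2.241 + 1.282 = 3.523.
n = (3.523 / 0.26)² = 13.550² = 183.60.
Round up.

n = 184 pairs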